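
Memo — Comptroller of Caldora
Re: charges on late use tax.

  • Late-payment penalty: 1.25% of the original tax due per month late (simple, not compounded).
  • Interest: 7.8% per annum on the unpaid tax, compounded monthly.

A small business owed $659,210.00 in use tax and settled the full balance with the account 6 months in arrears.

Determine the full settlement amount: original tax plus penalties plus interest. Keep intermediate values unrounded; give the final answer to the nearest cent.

Late-payment penalty = 1.25% × $659,210.00 × 6 mo = $49,440.75
Interest (7.8%/yr ÷ 12 = 0.65%/month): $659,210.00 × ((1 + 0.0065)^6 − 1) = $26,130.6027…
Total = $659,210.00 + $49,440.7500 + $26,130.6027… = $734,781.35

$734,781.35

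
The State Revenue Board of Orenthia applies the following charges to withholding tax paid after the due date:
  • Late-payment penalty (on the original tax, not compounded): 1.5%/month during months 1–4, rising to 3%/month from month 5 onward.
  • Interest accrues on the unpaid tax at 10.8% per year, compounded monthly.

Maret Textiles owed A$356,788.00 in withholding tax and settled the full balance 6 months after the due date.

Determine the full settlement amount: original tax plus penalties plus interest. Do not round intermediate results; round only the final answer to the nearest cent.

A$419,307.85

Penalty, months 1–4: 4 × 1.5% × A$356,788.00 = A$21,407.28
Penalty, months 5–6: 2 × 3% × A$356,788.00 = A$21,407.28
Interest (10.8%/yr ÷ 12 = 0.9%/month): A$356,788.00 × ((1 + 0.009)^6 − 1) = A$19,705.2866…
Total = A$356,788.00 + A$42,814.5600 + A$19,705.2866… = A$419,307.85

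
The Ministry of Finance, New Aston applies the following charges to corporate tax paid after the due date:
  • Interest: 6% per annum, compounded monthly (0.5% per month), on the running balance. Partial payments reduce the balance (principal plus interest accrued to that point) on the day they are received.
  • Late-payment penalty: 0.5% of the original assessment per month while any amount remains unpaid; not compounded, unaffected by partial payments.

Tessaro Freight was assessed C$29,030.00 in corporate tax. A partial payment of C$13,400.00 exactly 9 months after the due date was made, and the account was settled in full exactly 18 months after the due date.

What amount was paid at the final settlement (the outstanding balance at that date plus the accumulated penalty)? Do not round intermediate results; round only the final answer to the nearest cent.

C$20,354.26

Balance at month 9: C$29,030.0000 × (1 + 0.005)^9 = C$30,362.7841…
After C$13,400.00 payment: C$30,362.7841… − C$13,400.00 = C$16,962.7841…
Balance at month 18: C$16,962.7841… × (1 + 0.005)^9 = C$17,741.5554…
Penalty: 18 × 0.5% × C$29,030.00 = C$2,612.70
Final settlement = outstanding balance + penalty = C$17,741.5554… + C$2,612.70 = C$20,354.26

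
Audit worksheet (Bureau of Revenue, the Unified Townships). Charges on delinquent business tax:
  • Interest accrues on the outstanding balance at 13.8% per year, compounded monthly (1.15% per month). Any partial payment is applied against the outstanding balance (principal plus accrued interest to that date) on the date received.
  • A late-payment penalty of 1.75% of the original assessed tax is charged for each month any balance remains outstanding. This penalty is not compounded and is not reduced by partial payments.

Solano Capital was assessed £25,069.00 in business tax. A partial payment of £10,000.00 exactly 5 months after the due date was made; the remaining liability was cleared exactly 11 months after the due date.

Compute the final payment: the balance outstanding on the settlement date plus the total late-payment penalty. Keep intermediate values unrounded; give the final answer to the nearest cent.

£22,544.65

Balance at month 5: £25,069.0000 × (1 + 0.0115)^5 = £26,544.0047…
After £10,000.00 payment: £26,544.0047… − £10,000.00 = £16,544.0047…
Balance at month 11: £16,544.0047… × (1 + 0.0115)^6 = £17,718.8678…
Penalty: 11 × 1.75% × £25,069.00 = £4,825.78…
Final settlement = outstanding balance + penalty = £17,718.8678… + £4,825.78… = £22,544.65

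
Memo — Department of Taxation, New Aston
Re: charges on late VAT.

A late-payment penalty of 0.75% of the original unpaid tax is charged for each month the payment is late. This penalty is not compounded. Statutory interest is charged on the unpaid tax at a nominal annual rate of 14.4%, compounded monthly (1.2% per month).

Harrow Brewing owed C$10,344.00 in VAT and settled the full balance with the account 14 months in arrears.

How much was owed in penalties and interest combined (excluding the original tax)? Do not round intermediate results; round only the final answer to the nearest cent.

C$2,966.19

Late-payment penalty = 0.75% × C$10,344.00 × 14 mo = C$1,086.12
Interest: C$10,344.00 × ((1 + 0.012)^14 − 1) = C$10,344.00 × 0.1817543… = C$1,880.0660…
Penalties + interest = C$1,086.1200 + C$1,880.0660… = C$2,966.19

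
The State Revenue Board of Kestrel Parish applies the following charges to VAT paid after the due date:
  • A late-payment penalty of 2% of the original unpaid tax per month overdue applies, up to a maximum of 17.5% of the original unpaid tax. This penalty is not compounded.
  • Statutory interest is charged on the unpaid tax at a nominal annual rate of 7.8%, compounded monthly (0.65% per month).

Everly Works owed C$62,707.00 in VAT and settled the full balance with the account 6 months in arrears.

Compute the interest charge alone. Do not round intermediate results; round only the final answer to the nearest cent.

C$2,485.66

Interest: C$62,707.00 × ((1 + 0.0065)^6 − 1) = C$62,707.00 × 0.0396393… = C$2,485.6597…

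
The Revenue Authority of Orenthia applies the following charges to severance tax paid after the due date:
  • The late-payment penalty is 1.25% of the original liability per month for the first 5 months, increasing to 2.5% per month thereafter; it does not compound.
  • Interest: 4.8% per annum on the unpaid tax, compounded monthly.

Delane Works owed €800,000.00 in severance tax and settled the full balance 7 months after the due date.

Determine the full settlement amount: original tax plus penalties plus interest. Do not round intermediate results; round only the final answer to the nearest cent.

Penalty, months 1–5: 5 × 1.25% × €800,000.00 = €50,000.00
Penalty, months 6–7: 2 × 2.5% × €800,000.00 = €40,000.00
Interest (4.8%/yr ÷ 12 = 0.4%/month): €800,000.00 × ((1 + 0.004)^7 − 1) = €22,670.5992…
Total = €800,000.00 + €90,000.0000 + €22,670.5992… = €912,670.60

€912,670.60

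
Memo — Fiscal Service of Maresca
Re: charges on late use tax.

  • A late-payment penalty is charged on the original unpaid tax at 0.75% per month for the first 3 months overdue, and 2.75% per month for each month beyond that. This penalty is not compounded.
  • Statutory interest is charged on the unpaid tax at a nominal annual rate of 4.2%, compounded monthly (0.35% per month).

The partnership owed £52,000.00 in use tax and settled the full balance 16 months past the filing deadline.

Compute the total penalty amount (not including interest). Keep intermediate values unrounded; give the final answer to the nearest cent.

£19,760.00

Penalty, months 1–3: 3 × 0.75% × £52,000.00 = £1,170.00
Penalty, months 4–16: 13 × 2.75% × £52,000.00 = £18,590.00
Total penalty = £1,170.00 + £18,590.00 = £19,760.00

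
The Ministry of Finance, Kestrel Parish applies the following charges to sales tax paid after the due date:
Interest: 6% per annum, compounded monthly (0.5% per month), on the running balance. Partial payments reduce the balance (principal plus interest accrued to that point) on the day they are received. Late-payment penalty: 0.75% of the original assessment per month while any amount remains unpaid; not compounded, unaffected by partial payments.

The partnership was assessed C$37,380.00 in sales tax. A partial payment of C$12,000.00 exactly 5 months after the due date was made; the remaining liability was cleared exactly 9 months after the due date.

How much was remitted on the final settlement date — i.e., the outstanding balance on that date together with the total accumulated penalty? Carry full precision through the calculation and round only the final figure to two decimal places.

Balance at month 5: C$37,380.0000 × (1 + 0.005)^5 = C$38,323.8918…
After C$12,000.00 payment: C$38,323.8918… − C$12,000.00 = C$26,323.8918…
Balance at month 9: C$26,323.8918… × (1 + 0.005)^4 = C$26,854.3314…
Penalty: 9 × 0.75% × C$37,380.00 = C$2,523.15
Final settlement = outstanding balance + penalty = C$26,854.3314… + C$2,523.15 = C$29,377.48

C$29,377.48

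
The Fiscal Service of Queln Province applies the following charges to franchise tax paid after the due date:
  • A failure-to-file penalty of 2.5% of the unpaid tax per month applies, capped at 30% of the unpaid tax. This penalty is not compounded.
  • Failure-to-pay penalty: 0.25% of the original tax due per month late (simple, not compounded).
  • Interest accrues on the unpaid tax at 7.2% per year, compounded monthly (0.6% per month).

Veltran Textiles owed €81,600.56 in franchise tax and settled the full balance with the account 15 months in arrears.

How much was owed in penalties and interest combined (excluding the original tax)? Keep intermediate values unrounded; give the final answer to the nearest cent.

€35,200.86

Failure-to-file: 15 × 2.5% × €81,600.56 = €30,600.21, capped at 30% × €81,600.56 = €24,480.17…
Failure-to-pay penalty = 0.25% × €81,600.56 × 15 mo = €3,060.02…
Interest: €81,600.56 × ((1 + 0.006)^15 − 1) = €81,600.56 × 0.0938801… = €7,660.6665…
Penalties + interest = €27,540.1890 + €7,660.6665… = €35,200.86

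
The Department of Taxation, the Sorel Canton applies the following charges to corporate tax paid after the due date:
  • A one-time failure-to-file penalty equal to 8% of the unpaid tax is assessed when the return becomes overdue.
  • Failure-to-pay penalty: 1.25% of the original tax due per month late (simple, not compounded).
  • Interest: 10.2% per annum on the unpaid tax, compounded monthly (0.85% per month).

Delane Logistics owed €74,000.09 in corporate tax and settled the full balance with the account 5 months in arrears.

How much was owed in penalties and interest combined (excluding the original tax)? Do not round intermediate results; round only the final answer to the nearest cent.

€13,743.94

Failure-to-file penalty: 8% × €74,000.09 = €5,920.01…
Failure-to-pay penalty = 1.25% × €74,000.09 × 5 mo = €4,625.01…
Interest: €74,000.09 × ((1 + 0.0085)^5 − 1) = €74,000.09 × 0.0432287… = €3,198.9253…
Penalties + interest = €10,545.0128… + €3,198.9253… = €13,743.94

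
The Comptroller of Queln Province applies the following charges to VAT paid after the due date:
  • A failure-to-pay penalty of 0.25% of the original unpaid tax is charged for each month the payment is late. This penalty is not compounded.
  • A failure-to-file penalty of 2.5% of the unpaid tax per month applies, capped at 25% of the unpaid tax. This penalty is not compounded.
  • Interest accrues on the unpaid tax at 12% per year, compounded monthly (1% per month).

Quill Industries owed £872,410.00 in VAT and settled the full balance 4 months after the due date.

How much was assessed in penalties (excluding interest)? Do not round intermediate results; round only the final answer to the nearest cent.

£95,965.10

Failure-to-file: 4 × 2.5% × £872,410.00 = £87,241.00 (under the 25% cap)
Failure-to-pay penalty = 0.25% × £872,410.00 × 4 mo = £8,724.10
Total penalty = £87,241.00 + £8,724.10 = £95,965.10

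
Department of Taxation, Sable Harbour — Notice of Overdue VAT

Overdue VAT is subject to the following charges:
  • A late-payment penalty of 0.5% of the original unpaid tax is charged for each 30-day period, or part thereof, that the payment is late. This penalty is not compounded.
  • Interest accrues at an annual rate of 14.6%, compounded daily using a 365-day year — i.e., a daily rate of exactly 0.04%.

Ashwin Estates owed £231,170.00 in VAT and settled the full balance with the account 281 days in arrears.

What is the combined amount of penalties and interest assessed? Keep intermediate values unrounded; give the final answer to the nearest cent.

Penalty periods: ⌈281/30⌉ = 10; penalty = 10 × 0.5% × £231,170.00 = £11,558.50
Interest: £231,170.00 × ((1 + 0.0004)^281 − 1) = £231,170.00 × 0.11893521… = £27,494.2520…
Penalties + interest = £11,558.5000 + £27,494.2520… = £39,052.75

£39,052.75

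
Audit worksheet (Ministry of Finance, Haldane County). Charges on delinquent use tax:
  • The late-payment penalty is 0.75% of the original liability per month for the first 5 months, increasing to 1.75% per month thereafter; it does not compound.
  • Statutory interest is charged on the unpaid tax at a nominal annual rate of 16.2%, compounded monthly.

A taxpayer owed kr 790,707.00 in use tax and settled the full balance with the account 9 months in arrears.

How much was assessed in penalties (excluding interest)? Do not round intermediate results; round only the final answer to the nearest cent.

kr 85,001.00

Penalty, months 1–5: 5 × 0.75% × kr 790,707.00 = kr 29,651.51…
Penalty, months 6–9: 4 × 1.75% × kr 790,707.00 = kr 55,349.49
Total penalty = kr 29,651.51… + kr 55,349.49 = kr 85,001.00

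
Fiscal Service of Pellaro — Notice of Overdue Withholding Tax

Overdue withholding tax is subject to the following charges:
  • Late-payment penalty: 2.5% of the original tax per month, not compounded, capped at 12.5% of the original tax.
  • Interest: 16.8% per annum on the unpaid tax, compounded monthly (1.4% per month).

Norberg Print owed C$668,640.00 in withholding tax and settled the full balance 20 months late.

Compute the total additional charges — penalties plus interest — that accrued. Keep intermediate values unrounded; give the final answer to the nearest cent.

Penalty (uncapped): 20 × 2.5% × C$668,640.00 = C$334,320.00; cap = 12.5% × C$668,640.00 = C$83,580.00 → penalty = C$83,580.00
Interest: C$668,640.00 × ((1 + 0.014)^20 − 1) = C$668,640.00 × 0.3205629… = C$214,341.1936…
Penalties + interest = C$83,580.0000 + C$214,341.1936… = C$297,921.19

C$297,921.19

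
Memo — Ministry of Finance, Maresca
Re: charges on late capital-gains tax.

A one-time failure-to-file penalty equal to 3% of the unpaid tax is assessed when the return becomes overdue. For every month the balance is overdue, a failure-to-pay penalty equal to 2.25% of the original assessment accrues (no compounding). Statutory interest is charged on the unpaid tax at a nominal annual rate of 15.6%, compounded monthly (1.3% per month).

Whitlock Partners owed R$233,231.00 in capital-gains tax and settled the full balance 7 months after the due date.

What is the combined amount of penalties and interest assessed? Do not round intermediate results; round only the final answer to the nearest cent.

Failure-to-file penalty: 3% × R$233,231.00 = R$6,996.93
Failure-to-pay penalty = 2.25% × R$233,231.00 × 7 mo = R$36,733.88…
Interest: R$233,231.00 × ((1 + 0.013)^7 − 1) = R$233,231.00 × 0.0946269… = R$22,069.9271…
Penalties + interest = R$43,730.8125 + R$22,069.9271… = R$65,800.74

R$65,800.74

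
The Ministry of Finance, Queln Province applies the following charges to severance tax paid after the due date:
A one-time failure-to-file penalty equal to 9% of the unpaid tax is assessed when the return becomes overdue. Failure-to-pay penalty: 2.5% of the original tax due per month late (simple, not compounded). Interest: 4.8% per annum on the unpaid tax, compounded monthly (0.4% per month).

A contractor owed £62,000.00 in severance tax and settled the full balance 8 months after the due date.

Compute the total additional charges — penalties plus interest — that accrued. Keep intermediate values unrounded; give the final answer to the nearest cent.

£19,992.00

Failure-to-file penalty: 9% × £62,000.00 = £5,580.00
Failure-to-pay penalty = 2.5% × £62,000.00 × 8 mo = £12,400.00
Interest: £62,000.00 × ((1 + 0.004)^8 − 1) = £62,000.00 × 0.0324516… = £2,011.9993…
Penalties + interest = £17,980.0000 + £2,011.9993… = £19,992.00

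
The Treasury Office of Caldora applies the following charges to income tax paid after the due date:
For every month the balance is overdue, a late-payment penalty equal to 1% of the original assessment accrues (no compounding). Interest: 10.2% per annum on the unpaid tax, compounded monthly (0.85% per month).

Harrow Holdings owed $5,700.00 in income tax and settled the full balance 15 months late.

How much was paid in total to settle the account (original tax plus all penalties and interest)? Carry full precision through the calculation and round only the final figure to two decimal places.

$7,326.63

Late-payment penalty = 1% × $5,700.00 × 15 mo = $855.00
Interest: $5,700.00 × ((1 + 0.0085)^15 − 1) = $5,700.00 × 0.1353729… = $771.6257…
Total = $5,700.00 + $855.0000 + $771.6257… = $7,326.63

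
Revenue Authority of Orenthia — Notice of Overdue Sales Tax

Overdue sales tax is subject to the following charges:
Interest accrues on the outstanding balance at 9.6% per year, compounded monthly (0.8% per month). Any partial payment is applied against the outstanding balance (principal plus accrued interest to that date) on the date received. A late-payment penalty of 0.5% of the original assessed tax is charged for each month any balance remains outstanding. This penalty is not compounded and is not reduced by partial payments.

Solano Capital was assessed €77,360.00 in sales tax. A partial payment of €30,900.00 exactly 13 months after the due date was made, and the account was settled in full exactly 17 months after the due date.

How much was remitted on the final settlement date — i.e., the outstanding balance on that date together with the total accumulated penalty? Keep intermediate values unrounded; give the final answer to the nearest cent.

Balance at month 13: €77,360.0000 × (1 + 0.008)^13 = €85,803.1790…
After €30,900.00 payment: €85,803.1790… − €30,900.00 = €54,903.1790…
Balance at month 17: €54,903.1790… × (1 + 0.008)^4 = €56,681.2762…
Penalty: 17 × 0.5% × €77,360.00 = €6,575.60
Final settlement = outstanding balance + penalty = €56,681.2762… + €6,575.60 = €63,256.88

€63,256.88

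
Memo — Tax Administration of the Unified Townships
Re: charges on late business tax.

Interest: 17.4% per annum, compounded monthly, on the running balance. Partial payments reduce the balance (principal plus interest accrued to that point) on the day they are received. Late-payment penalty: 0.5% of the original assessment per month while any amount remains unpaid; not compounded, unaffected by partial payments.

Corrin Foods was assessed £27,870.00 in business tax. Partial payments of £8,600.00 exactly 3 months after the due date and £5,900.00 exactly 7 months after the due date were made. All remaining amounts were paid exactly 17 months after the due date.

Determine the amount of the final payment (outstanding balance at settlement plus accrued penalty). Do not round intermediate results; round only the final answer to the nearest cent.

£20,632.83

Monthly rate = 17.4% ÷ 12 = 1.45%
Balance at month 3: £27,870.0000 × (1 + 0.0145)^3 = £29,100.0090…
After £8,600.00 payment: £29,100.0090… − £8,600.00 = £20,500.0090…
Balance at month 7: £20,500.0090… × (1 + 0.0145)^4 = £21,715.1211…
After £5,900.00 payment: £21,715.1211… − £5,900.00 = £15,815.1211…
Balance at month 17: £15,815.1211… × (1 + 0.0145)^10 = £18,263.8796…
Penalty: 17 × 0.5% × £27,870.00 = £2,368.95
Final settlement = outstanding balance + penalty = £18,263.8796… + £2,368.95 = £20,632.83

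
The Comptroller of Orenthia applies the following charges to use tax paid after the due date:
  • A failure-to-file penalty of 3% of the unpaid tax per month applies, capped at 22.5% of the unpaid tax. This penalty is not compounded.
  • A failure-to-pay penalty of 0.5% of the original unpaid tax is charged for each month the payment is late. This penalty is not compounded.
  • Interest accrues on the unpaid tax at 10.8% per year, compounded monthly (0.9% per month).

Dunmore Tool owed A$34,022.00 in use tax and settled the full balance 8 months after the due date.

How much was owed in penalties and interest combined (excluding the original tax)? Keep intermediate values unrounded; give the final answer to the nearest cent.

Failure-to-file: 8 × 3% × A$34,022.00 = A$8,165.28, capped at 22.5% × A$34,022.00 = A$7,654.95
Failure-to-pay penalty = 0.5% × A$34,022.00 × 8 mo = A$1,360.88
Interest: A$34,022.00 × ((1 + 0.009)^8 − 1) = A$34,022.00 × 0.0743093… = A$2,528.1505…
Penalties + interest = A$9,015.8300 + A$2,528.1505… = A$11,543.98

A$11,543.98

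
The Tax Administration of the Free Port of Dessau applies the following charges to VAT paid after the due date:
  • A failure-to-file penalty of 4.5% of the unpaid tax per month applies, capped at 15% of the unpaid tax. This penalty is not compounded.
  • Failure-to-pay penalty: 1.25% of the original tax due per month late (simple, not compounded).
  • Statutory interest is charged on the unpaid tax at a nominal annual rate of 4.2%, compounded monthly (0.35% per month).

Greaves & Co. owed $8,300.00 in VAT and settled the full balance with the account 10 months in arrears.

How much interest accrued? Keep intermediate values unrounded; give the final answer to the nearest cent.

$295.12

Interest: $8,300.00 × ((1 + 0.0035)^10 − 1) = $8,300.00 × 0.0355564… = $295.1183…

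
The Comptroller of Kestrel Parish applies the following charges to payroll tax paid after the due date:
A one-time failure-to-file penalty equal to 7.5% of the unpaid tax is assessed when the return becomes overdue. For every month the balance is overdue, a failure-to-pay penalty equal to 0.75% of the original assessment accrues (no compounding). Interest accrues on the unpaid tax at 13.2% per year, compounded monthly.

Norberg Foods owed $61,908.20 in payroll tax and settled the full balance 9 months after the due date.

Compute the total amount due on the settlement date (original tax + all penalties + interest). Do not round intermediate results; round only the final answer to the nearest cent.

$77,135.74

Failure-to-file penalty: 7.5% × $61,908.20 = $4,643.12…
Failure-to-pay penalty: 9 × 0.75% × $61,908.20 = $4,178.80…
Interest (13.2%/yr ÷ 12 = 1.1%/month): $61,908.20 × ((1 + 0.011)^9 − 1) = $6,405.6210…
Total = $61,908.20 + $8,821.9185 + $6,405.6210… = $77,135.74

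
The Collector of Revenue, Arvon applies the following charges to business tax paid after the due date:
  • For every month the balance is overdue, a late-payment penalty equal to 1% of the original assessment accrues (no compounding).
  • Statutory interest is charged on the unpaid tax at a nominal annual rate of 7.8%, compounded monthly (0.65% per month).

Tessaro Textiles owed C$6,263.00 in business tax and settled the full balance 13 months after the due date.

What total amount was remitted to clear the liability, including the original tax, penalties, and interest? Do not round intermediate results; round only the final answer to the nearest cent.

C$7,627.55

Late-payment penalty = 1% × C$6,263.00 × 13 mo = C$814.19
Interest: C$6,263.00 × ((1 + 0.0065)^13 − 1) = C$6,263.00 × 0.0878753… = C$550.3632…
Total = C$6,263.00 + C$814.1900 + C$550.3632… = C$7,627.55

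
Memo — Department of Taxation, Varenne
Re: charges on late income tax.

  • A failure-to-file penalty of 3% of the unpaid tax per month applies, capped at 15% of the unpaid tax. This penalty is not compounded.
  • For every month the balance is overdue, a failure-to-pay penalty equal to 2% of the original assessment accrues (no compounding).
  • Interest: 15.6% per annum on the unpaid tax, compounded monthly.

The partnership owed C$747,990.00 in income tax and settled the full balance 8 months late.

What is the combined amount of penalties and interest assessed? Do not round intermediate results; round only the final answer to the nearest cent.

C$313,300.89

Failure-to-file: 8 × 3% × C$747,990.00 = C$179,517.60, capped at 15% × C$747,990.00 = C$112,198.50
Failure-to-pay penalty = 2% × C$747,990.00 × 8 mo = C$119,678.40
Interest (15.6%/yr ÷ 12 = 1.3%/month): C$747,990.00 × ((1 + 0.013)^8 − 1) = C$81,423.9865…
Penalties + interest = C$231,876.9000 + C$81,423.9865… = C$313,300.89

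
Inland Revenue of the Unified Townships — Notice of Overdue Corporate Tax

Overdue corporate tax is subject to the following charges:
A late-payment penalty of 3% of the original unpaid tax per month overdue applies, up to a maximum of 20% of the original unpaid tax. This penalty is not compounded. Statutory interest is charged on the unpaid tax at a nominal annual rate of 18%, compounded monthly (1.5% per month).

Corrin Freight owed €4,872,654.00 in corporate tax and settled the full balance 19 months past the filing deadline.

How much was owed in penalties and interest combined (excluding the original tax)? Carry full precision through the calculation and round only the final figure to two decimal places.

€2,567,648.66

Penalty (uncapped): 19 × 3% × €4,872,654.00 = €2,777,412.78; cap = 20% × €4,872,654.00 = €974,530.80 → penalty = €974,530.80
Interest: €4,872,654.00 × ((1 + 0.015)^19 − 1) = €4,872,654.00 × 0.3269507… = €1,593,117.8572…
Penalties + interest = €974,530.8000 + €1,593,117.8572… = €2,567,648.66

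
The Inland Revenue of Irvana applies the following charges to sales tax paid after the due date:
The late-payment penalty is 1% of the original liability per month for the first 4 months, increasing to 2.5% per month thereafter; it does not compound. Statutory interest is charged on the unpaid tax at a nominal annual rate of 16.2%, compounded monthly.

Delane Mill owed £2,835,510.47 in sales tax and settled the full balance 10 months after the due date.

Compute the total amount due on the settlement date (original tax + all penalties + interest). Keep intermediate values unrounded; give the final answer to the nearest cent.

£3,781,163.38

Penalty, months 1–4: 4 × 1% × £2,835,510.47 = £113,420.42…
Penalty, months 5–10: 6 × 2.5% × £2,835,510.47 = £425,326.57…
Interest (16.2%/yr ÷ 12 = 1.35%/month): £2,835,510.47 × ((1 + 0.0135)^10 − 1) = £406,905.9162…
Total = £2,835,510.47 + £538,746.9893 + £406,905.9162… = £3,781,163.38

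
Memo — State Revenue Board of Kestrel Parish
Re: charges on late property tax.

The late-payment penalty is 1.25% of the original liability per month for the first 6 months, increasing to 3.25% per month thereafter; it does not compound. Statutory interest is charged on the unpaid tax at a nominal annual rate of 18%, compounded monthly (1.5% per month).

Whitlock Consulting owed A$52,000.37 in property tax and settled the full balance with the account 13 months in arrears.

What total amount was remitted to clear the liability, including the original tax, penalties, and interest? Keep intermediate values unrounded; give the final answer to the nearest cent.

A$78,835.29

Penalty, months 1–6: 6 × 1.25% × A$52,000.37 = A$3,900.03…
Penalty, months 7–13: 7 × 3.25% × A$52,000.37 = A$11,830.08…
Interest: A$52,000.37 × ((1 + 0.015)^13 − 1) = A$52,000.37 × 0.2135524… = A$11,104.8061…
Total = A$52,000.37 + A$15,730.1119… + A$11,104.8061… = A$78,835.29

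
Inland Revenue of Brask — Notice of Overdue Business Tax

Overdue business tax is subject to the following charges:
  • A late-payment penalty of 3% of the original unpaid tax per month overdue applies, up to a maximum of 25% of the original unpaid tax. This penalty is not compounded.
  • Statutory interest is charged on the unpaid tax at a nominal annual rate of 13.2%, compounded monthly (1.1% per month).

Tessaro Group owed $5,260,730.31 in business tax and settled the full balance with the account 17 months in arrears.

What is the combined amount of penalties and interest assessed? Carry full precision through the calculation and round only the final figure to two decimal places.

$2,390,459.78

Penalty (uncapped): 17 × 3% × $5,260,730.31 = $2,682,972.46…; cap = 25% × $5,260,730.31 = $1,315,182.58… → penalty = $1,315,182.58…
Interest: $5,260,730.31 × ((1 + 0.011)^17 − 1) = $5,260,730.31 × 0.2043969… = $1,075,277.2011…
Penalties + interest = $1,315,182.5775 + $1,075,277.2011… = $2,390,459.78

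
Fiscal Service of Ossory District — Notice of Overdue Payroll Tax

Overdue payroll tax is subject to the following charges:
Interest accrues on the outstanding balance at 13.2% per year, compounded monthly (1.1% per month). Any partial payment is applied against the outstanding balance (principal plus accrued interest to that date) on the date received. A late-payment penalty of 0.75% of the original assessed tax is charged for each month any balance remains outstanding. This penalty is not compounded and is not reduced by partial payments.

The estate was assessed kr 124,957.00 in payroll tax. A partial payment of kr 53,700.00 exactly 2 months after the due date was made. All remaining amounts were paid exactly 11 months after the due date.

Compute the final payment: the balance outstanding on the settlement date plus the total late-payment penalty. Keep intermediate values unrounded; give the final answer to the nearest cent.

kr 91,989.07

Balance at month 2: kr 124,957.0000 × (1 + 0.011)^2 = kr 127,721.1738…
After kr 53,700.00 payment: kr 127,721.1738… − kr 53,700.00 = kr 74,021.1738…
Balance at month 11: kr 74,021.1738… × (1 + 0.011)^9 = kr 81,680.1202…
Penalty: 11 × 0.75% × kr 124,957.00 = kr 10,308.95…
Final settlement = outstanding balance + penalty = kr 81,680.1202… + kr 10,308.95… = kr 91,989.07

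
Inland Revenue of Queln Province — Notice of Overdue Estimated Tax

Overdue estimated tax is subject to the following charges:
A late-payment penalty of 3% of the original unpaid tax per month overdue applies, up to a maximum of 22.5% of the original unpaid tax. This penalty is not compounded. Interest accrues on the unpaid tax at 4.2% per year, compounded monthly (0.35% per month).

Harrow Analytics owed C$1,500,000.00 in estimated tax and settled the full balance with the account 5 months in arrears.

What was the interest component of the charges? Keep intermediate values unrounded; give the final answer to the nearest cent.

C$26,434.39

Interest: C$1,500,000.00 × ((1 + 0.0035)^5 − 1) = C$1,500,000.00 × 0.0176229… = C$26,434.3943…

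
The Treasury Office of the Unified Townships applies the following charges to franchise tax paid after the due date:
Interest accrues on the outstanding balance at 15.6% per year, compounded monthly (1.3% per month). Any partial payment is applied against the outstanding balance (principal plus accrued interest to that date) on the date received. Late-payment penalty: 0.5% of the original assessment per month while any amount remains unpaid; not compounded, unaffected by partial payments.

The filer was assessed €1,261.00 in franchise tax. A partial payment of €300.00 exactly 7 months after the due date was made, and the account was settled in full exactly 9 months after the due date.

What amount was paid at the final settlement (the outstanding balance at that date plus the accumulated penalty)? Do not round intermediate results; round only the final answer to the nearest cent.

Balance at month 7: €1,261.0000 × (1 + 0.013)^7 = €1,380.3245…
After €300.00 payment: €1,380.3245… − €300.00 = €1,080.3245…
Balance at month 9: €1,080.3245… × (1 + 0.013)^2 = €1,108.5955…
Penalty: 9 × 0.5% × €1,261.00 = €56.75…
Final settlement = outstanding balance + penalty = €1,108.5955… + €56.75… = €1,165.34

€1,165.34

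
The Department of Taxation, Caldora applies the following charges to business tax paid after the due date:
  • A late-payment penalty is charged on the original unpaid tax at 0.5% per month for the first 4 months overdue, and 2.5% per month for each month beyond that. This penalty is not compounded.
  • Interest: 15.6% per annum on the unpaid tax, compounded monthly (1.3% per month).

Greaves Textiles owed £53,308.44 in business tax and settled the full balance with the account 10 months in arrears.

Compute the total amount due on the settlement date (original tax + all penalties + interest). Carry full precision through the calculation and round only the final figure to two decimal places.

£69,720.76

Penalty, months 1–4: 4 × 0.5% × £53,308.44 = £1,066.17…
Penalty, months 5–10: 6 × 2.5% × £53,308.44 = £7,996.27…
Interest: £53,308.44 × ((1 + 0.013)^10 − 1) = £53,308.44 × 0.1378747… = £7,349.8869…
Total = £53,308.44 + £9,062.4348 + £7,349.8869… = £69,720.76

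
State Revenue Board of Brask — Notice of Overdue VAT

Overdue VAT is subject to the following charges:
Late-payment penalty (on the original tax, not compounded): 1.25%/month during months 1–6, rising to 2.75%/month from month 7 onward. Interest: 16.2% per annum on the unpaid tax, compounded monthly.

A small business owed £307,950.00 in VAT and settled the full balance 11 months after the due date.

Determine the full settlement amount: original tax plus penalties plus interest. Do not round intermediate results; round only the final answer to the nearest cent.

£422,335.22

Penalty, months 1–6: 6 × 1.25% × £307,950.00 = £23,096.25
Penalty, months 7–11: 5 × 2.75% × £307,950.00 = £42,343.13…
Interest (16.2%/yr ÷ 12 = 1.35%/month): £307,950.00 × ((1 + 0.0135)^11 − 1) = £48,945.8449…
Total = £307,950.00 + £65,439.3750 + £48,945.8449… = £422,335.22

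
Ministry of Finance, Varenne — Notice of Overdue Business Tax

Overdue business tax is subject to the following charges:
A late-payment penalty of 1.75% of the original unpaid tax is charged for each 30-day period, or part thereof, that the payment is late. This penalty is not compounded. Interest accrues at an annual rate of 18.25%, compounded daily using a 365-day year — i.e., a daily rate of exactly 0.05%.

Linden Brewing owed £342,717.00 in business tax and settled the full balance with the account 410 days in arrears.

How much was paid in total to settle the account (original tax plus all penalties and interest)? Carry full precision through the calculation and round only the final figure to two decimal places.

Penalty periods: ⌈410/30⌉ = 14; penalty = 14 × 1.75% × £342,717.00 = £83,965.67…
Interest: £342,717.00 × ((1 + 0.0005)^410 − 1) = £342,717.00 × 0.22746218… = £77,955.1549…
Total = £342,717.00 + £83,965.6650 + £77,955.1549… = £504,637.82

£504,637.82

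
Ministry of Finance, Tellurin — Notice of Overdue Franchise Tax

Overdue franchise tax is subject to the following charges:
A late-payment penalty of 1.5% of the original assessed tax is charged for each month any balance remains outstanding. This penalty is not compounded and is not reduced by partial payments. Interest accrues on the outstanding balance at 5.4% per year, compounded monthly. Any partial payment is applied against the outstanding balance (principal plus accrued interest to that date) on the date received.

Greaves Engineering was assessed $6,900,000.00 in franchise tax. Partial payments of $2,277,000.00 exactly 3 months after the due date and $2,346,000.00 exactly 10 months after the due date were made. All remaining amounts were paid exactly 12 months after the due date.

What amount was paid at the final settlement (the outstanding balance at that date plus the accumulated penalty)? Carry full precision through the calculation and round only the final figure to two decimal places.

$3,785,904.10

Monthly rate = 5.4% ÷ 12 = 0.45%
Balance at month 3: $6,900,000.0000 × (1 + 0.0045)^3 = $6,993,569.8038…
After $2,277,000.00 payment: $6,993,569.8038… − $2,277,000.00 = $4,716,569.8038…
Balance at month 10: $4,716,569.8038… × (1 + 0.0045)^7 = $4,867,162.5847…
After $2,346,000.00 payment: $4,867,162.5847… − $2,346,000.00 = $2,521,162.5847…
Balance at month 12: $2,521,162.5847… × (1 + 0.0045)^2 = $2,543,904.1015…
Penalty: 12 × 1.5% × $6,900,000.00 = $1,242,000.00
Final settlement = outstanding balance + penalty = $2,543,904.1015… + $1,242,000.00 = $3,785,904.10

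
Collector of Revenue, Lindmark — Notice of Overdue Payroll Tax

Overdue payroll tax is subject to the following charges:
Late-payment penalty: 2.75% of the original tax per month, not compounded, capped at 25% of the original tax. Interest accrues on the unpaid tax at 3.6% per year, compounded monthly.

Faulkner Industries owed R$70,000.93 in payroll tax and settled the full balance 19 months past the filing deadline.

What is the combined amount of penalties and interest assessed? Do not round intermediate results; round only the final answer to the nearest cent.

R$21,599.87

Penalty (uncapped): 19 × 2.75% × R$70,000.93 = R$36,575.49…; cap = 25% × R$70,000.93 = R$17,500.23… → penalty = R$17,500.23…
Interest (3.6%/yr ÷ 12 = 0.3%/month): R$70,000.93 × ((1 + 0.003)^19 − 1) = R$4,099.6381…
Penalties + interest = R$17,500.2325 + R$4,099.6381… = R$21,599.87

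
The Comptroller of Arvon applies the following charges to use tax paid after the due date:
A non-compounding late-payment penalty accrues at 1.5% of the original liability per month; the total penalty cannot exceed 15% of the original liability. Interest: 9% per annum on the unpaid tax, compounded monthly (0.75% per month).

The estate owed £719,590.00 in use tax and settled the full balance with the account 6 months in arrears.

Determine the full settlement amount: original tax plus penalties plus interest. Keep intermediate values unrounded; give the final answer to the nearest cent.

Penalty: 6 × 1.5% × £719,590.00 = £64,763.10 (below the 15% cap of £107,938.50)
Interest: £719,590.00 × ((1 + 0.0075)^6 − 1) = £719,590.00 × 0.0458522… = £32,994.8099…
Total = £719,590.00 + £64,763.1000 + £32,994.8099… = £817,347.91

£817,347.91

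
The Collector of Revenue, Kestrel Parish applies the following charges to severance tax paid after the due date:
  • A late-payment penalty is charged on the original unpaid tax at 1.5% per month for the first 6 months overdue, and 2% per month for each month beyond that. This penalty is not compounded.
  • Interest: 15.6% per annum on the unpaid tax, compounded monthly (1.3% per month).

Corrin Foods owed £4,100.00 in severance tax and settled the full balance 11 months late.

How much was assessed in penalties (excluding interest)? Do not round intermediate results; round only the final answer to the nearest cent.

£779.00

Penalty, months 1–6: 6 × 1.5% × £4,100.00 = £369.00
Penalty, months 7–11: 5 × 2% × £4,100.00 = £410.00
Total penalty = £369.00 + £410.00 = £779.00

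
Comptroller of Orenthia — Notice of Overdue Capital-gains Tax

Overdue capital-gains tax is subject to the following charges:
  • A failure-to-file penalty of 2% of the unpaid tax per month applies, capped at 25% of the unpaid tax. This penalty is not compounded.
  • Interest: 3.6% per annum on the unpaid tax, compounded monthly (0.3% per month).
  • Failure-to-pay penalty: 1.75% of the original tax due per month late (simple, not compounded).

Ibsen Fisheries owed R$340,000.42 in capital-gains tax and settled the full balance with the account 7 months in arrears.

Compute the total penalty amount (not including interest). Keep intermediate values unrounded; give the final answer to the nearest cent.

Failure-to-file: 7 × 2% × R$340,000.42 = R$47,600.06… (under the 25% cap)
Failure-to-pay penalty = 1.75% × R$340,000.42 × 7 mo = R$41,650.05…
Total penalty = R$47,600.06… + R$41,650.05… = R$89,250.11

R$89,250.11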